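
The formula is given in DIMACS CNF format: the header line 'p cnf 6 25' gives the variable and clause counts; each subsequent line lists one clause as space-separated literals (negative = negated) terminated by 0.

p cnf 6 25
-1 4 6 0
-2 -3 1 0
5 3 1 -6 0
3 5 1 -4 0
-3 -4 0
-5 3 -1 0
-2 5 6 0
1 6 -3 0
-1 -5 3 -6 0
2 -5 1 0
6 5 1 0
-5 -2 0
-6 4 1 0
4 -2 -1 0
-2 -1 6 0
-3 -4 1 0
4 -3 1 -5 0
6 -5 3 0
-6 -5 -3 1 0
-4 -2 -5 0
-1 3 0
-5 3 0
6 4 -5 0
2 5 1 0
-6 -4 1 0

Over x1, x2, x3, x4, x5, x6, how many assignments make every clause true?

2

There are 2^6 = 64 truth assignments over (x1, x2, x3, x4, x5, x6).
Split on x2. With x2 = True, the clauses containing x2 are satisfied and ¬x2 drops from the rest; 0 of the 2^5 = 32 assignments to the other variables satisfy what remains.
With x2 = False, by the same count on the reduced clause set, 2 assignments work.
(One model: x1=T, x2=F, x3=T, x4=F, x5=F, x6=T.)
Total: 0 + 2 = 2.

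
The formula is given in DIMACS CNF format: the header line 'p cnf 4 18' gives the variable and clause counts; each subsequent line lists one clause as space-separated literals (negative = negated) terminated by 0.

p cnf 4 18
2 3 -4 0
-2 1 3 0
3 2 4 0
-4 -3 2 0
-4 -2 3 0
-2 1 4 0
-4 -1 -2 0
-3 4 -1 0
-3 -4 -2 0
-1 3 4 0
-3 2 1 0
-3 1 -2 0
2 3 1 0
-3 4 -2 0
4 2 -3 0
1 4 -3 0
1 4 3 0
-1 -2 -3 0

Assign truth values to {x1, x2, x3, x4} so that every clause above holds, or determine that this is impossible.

Try x2 = True.
Try x1 = True.
From the singleton clause (¬x4), x4 = False.
From the singleton clause (¬x3), x3 = False.
That conflicts with the unit clause (x3).
Undo x1 and try x1 = False.
From the singleton clause (x3), x3 = True.
That conflicts with the unit clause (¬x3).
Either choice for x1 ends in contradiction.
Undo x2 and try x2 = False.
Try x3 = True.
From the singleton clause (¬x4), x4 = False.
That conflicts with the unit clause (x4).
Undo x3 and try x3 = False.
From the singleton clause (¬x4), x4 = False.
That conflicts with the unit clause (x4).
Either choice for x3 ends in contradiction.
Either choice for x2 ends in contradiction.

UNSATISFIABLE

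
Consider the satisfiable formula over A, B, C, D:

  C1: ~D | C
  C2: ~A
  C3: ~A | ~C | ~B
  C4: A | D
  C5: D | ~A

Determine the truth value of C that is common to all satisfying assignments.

True

Suppose C = 0.
The clause (~D) is unit, so D = 0.
The clause (~A) is unit, so A = 0.
Now (A) is unsatisfied and unit — conflict.
So every satisfying assignment has C = True.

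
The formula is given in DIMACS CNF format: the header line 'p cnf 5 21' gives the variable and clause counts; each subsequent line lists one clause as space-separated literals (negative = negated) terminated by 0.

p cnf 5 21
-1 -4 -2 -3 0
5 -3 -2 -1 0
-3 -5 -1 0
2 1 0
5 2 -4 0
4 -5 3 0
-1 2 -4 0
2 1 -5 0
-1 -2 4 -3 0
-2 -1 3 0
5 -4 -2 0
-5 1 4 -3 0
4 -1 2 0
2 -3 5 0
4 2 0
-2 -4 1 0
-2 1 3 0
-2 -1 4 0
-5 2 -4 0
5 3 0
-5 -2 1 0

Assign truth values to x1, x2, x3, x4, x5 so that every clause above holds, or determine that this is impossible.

x1 ↦ False,  x2 ↦ True,  x3 ↦ True,  x4 ↦ False,  x5 ↦ False

Try x2 = True.
Try x1 = False.
The clause (¬x4) is unit, so x4 = False.
The clause (x3) is unit, so x3 = True.
The clause (¬x5) is unit, so x5 = False.
All clauses are satisfied.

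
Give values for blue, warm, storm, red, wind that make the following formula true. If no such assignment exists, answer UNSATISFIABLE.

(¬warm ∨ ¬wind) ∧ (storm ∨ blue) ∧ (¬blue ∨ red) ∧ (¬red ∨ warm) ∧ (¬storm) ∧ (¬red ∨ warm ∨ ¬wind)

(¬storm) alone gives storm = False.
(blue) alone gives blue = True.
(red) alone gives red = True.
(warm) alone gives warm = True.
(¬wind) alone gives wind = False.
This assignment satisfies each clause.

blue=True; warm=True; storm=False; red=True; wind=False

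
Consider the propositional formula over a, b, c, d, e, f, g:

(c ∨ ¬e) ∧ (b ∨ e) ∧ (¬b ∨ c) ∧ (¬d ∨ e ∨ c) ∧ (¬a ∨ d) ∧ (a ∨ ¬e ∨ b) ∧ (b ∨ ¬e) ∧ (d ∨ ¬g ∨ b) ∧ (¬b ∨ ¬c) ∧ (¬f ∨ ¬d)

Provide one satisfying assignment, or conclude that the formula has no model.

UNSATISFIABLE

Try c = True.
Unit clause (¬b) forces b = False.
Unit clause (e) forces e = True.
That conflicts with the unit clause (¬e).
Backtrack on c: now try c = False.
Unit clause (¬e) forces e = False.
Unit clause (b) forces b = True.
That conflicts with the unit clause (¬b).
Neither c = True nor c = False works.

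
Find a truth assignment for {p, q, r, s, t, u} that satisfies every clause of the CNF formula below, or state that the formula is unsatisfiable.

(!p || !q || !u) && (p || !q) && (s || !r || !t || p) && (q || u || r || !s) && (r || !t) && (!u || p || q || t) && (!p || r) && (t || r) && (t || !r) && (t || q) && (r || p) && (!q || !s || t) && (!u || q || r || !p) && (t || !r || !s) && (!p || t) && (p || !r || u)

p ↦ true,  q ↦ true,  r ↦ true,  s ↦ true,  t ↦ true,  u ↦ false

Try p = true.
(r) alone gives r = true.
(t) alone gives t = true.
Try q = true.
(!u) alone gives u = false.
Every clause is now satisfied; s is unconstrained.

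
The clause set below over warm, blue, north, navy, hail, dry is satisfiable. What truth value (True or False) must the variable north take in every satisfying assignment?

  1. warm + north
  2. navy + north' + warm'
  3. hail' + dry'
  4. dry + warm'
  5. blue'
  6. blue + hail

True

Suppose north = 0.
The clause (warm) is unit, so warm = 1.
The clause (dry) is unit, so dry = 1.
The clause (hail') is unit, so hail = 0.
The clause (blue') is unit, so blue = 0.
But (blue) is also a unit clause — contradiction.
So every satisfying assignment has north = True.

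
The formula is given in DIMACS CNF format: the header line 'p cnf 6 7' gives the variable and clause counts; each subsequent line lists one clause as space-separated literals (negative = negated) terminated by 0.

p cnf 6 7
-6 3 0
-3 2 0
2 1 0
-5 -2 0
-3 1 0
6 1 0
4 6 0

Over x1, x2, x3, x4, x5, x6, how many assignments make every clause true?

There are 2^6 = 64 truth assignments over (x1, x2, x3, x4, x5, x6).
Split on x4. With x4 = True, the clauses containing x4 are satisfied and ¬x4 drops from the rest; 5 of the 2^5 = 32 assignments to the other variables satisfy what remains.
With x4 = False, by the same count on the reduced clause set, 1 assignment works.
(One model: x1=T, x2=F, x3=F, x4=T, x5=F, x6=F.)
Total: 5 + 1 = 6.

6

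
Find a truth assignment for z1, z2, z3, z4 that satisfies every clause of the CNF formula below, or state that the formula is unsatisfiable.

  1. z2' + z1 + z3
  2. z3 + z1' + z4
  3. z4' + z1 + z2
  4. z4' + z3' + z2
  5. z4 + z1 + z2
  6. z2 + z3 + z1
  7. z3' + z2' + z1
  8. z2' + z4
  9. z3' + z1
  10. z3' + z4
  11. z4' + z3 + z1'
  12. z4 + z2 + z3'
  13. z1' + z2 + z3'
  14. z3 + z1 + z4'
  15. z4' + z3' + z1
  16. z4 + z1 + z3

Case z2 = 1:
(z4) alone gives z4 = 1.
Case z1 = 1:
(z3) alone gives z3 = 1.
All clauses are satisfied.

z1: 1; z2: 1; z3: 1; z4: 1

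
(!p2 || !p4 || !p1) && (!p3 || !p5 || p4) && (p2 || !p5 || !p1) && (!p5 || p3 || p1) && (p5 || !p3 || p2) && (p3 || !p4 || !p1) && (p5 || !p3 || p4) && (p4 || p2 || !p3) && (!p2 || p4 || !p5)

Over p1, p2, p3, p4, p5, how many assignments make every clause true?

There are 2^5 = 32 truth assignments over (p1, p2, p3, p4, p5).
Split on p2. With p2 = true, the clauses containing p2 are satisfied and !p2 drops from the rest; 5 of the 2^4 = 16 assignments to the other variables satisfy what remains.
With p2 = false, by the same count on the reduced clause set, 4 assignments work.
(One model: p1=F, p2=F, p3=F, p4=F, p5=F.)
Total: 5 + 4 = 9.

9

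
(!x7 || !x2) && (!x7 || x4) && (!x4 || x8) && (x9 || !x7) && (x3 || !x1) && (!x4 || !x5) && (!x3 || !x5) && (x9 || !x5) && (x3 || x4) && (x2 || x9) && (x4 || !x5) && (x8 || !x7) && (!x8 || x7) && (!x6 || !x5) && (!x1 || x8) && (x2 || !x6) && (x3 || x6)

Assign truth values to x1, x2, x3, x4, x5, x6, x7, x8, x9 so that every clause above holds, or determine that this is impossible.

Try x7 = true.
Unit clause (!x2) forces x2 = false.
Unit clause (x4) forces x4 = true.
Unit clause (x8) forces x8 = true.
Unit clause (x9) forces x9 = true.
Unit clause (!x5) forces x5 = false.
Unit clause (!x6) forces x6 = false.
Unit clause (x3) forces x3 = true.
All clauses hold; x1 can take either value.

x1=false; x2=false; x3=true; x4=true; x5=false; x6=false; x7=true; x8=true; x9=true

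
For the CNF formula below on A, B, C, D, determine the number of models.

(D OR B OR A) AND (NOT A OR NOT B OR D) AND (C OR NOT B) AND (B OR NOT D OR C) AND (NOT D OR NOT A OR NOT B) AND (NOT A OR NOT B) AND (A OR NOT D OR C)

6

There are 2^4 = 16 truth assignments over (A, B, C, D).
Check each against the 7 clauses (columns in the order A, B, C, D):
  F F F F  ✗ fails (D OR B OR A)
  F F F T  ✗ fails (B OR NOT D OR C)
  F F T F  ✗ fails (D OR B OR A)
  F F T T  ✓ satisfies all
  F T F F  ✗ fails (C OR NOT B)
  F T F T  ✗ fails (C OR NOT B)
  F T T F  ✓ satisfies all
  F T T T  ✓ satisfies all
  T F F F  ✓ satisfies all
  T F F T  ✗ fails (B OR NOT D OR C)
  T F T F  ✓ satisfies all
  T F T T  ✓ satisfies all
  T T F F  ✗ fails (NOT A OR NOT B OR D)
  T T F T  ✗ fails (C OR NOT B)
  T T T F  ✗ fails (NOT A OR NOT B OR D)
  T T T T  ✗ fails (NOT D OR NOT A OR NOT B)
6 of the 16 rows are models.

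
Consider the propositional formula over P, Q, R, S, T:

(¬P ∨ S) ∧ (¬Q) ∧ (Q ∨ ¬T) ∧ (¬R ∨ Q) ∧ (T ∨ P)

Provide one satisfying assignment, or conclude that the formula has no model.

P ↦ True,  Q ↦ False,  R ↦ False,  S ↦ True,  T ↦ False

(¬Q) alone gives Q = False.
(¬T) alone gives T = False.
(¬R) alone gives R = False.
(P) alone gives P = True.
(S) alone gives S = True.
This assignment satisfies each clause.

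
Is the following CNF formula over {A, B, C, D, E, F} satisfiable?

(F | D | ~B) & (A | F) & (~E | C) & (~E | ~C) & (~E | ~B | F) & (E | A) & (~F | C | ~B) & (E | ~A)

Case A = 1:
Unit clause (E) forces E = 1.
Unit clause (C) forces C = 1.
But (~C) is also a unit clause — contradiction.
Undo A and try A = 0.
Unit clause (F) forces F = 1.
Unit clause (E) forces E = 1.
Unit clause (C) forces C = 1.
But (~C) is also a unit clause — contradiction.
Neither A = 1 nor A = 0 works.
No assignment satisfies every clause.

Unsatisfiable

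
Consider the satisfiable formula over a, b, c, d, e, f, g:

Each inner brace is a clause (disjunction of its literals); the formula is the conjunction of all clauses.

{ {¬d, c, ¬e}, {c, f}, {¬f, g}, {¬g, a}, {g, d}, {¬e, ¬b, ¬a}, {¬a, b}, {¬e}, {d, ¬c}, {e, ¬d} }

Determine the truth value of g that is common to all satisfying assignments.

True

Suppose g = False.
Unit clause (¬f) forces f = False.
Unit clause (c) forces c = True.
Unit clause (d) forces d = True.
Unit clause (¬e) forces e = False.
That conflicts with the unit clause (e).
So every satisfying assignment has g = True.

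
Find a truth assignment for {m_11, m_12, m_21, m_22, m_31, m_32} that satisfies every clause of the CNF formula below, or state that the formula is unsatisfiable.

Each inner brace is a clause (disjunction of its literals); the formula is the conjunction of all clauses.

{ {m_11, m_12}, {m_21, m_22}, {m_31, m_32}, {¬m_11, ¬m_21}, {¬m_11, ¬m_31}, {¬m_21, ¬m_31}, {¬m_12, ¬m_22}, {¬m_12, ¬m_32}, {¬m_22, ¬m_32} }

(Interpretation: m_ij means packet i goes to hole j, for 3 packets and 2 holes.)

UNSATISFIABLE

Try m_11 = True.
(¬m_21) alone gives m_21 = False.
(m_22) alone gives m_22 = True.
(¬m_31) alone gives m_31 = False.
(m_32) alone gives m_32 = True.
Now (¬m_32) is unsatisfied and unit — conflict.
Backtrack on m_11: now try m_11 = False.
(m_12) alone gives m_12 = True.
(¬m_22) alone gives m_22 = False.
(m_21) alone gives m_21 = True.
(¬m_31) alone gives m_31 = False.
(m_32) alone gives m_32 = True.
Now (¬m_32) is unsatisfied and unit — conflict.
Both values of m_11 lead to a conflict.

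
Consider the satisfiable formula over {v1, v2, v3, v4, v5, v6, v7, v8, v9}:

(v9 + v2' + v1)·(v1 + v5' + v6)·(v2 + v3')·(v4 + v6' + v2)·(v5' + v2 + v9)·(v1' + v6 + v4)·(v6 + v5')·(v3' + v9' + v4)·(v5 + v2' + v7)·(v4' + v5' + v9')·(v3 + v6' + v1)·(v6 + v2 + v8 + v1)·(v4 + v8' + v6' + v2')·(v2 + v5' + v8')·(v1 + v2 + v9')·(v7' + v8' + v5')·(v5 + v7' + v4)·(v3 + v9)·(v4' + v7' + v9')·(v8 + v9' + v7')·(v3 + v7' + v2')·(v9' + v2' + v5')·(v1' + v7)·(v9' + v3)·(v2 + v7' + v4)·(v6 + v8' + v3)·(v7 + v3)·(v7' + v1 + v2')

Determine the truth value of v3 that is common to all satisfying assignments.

True

Suppose v3 = 0.
The clause (v9) is unit, so v9 = 1.
That conflicts with the unit clause (v9').
So every satisfying assignment has v3 = True.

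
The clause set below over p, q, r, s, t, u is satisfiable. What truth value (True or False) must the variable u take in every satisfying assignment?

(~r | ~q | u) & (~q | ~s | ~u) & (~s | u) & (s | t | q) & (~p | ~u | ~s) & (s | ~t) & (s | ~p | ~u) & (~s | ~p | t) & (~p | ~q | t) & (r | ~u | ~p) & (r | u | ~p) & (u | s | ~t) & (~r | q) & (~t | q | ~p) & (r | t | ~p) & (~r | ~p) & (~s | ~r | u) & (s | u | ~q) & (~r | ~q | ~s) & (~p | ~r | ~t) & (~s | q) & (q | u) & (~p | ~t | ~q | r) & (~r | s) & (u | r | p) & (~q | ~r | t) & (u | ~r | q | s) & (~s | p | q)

True

Suppose u = 0.
(~s) alone gives s = 0.
(~t) alone gives t = 0.
(q) alone gives q = 1.
But (~q) is also a unit clause — contradiction.
So every satisfying assignment has u = True.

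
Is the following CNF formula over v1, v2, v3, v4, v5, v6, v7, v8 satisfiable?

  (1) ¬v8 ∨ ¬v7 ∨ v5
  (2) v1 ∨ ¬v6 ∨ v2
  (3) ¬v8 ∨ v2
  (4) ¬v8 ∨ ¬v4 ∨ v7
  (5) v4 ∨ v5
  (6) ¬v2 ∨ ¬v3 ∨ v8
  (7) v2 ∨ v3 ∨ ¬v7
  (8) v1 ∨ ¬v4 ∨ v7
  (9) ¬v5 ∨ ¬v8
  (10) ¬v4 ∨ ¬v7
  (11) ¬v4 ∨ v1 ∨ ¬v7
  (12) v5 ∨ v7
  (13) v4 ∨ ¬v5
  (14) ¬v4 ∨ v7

No

Suppose v8 = False.
Suppose v4 = True.
The clause (¬v7) is unit, so v7 = False.
Now (v7) is unsatisfied and unit — conflict.
Backtrack on v4: now try v4 = False.
The clause (v5) is unit, so v5 = True.
Now (¬v5) is unsatisfied and unit — conflict.
Either choice for v4 ends in contradiction.
Backtrack on v8: now try v8 = True.
The clause (v2) is unit, so v2 = True.
The clause (¬v5) is unit, so v5 = False.
The clause (¬v7) is unit, so v7 = False.
Now (v7) is unsatisfied and unit — conflict.
Either choice for v8 ends in contradiction.
No assignment satisfies every clause.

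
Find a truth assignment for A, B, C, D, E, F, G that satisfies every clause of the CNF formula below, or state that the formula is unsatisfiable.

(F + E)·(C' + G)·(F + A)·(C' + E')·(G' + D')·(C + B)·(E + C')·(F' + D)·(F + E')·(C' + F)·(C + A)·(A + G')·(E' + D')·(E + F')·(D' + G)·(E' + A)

UNSATISFIABLE

Try F = 1.
From the singleton clause (D), D = 1.
From the singleton clause (G'), G = 0.
That conflicts with the unit clause (G).
That branch fails; take F = 0 instead.
From the singleton clause (E), E = 1.
That conflicts with the unit clause (E').
Both values of F lead to a conflict.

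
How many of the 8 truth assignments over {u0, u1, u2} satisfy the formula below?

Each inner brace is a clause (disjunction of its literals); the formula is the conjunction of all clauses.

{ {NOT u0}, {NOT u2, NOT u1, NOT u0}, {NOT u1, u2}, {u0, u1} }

1

There are 2^3 = 8 truth assignments over (u0, u1, u2).
Check each against the 4 clauses (columns in the order u0, u1, u2):
  F F F  ✗ fails (u0 OR u1)
  F F T  ✗ fails (u0 OR u1)
  F T F  ✗ fails (NOT u1 OR u2)
  F T T  ✓ satisfies all
  T F F  ✗ fails (NOT u0)
  T F T  ✗ fails (NOT u0)
  T T F  ✗ fails (NOT u0)
  T T T  ✗ fails (NOT u0)
1 of the 8 rows is a model.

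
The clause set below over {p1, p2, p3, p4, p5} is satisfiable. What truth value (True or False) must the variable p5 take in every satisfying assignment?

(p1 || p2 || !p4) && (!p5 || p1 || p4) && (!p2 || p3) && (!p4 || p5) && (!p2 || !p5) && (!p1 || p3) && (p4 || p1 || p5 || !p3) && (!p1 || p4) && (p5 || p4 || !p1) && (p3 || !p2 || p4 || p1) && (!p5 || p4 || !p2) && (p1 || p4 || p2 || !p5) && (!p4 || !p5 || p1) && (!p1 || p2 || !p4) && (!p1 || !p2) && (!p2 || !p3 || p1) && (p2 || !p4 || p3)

Suppose p5 = true.
Unit clause (!p2) forces p2 = false.
Branch on p1: set p1 = true.
Unit clause (p3) forces p3 = true.
Unit clause (p4) forces p4 = true.
But (!p4) is also a unit clause — contradiction.
That branch fails; take p1 = false instead.
Unit clause (!p4) forces p4 = false.
But (p4) is also a unit clause — contradiction.
Either choice for p1 ends in contradiction.
So every satisfying assignment has p5 = False.

False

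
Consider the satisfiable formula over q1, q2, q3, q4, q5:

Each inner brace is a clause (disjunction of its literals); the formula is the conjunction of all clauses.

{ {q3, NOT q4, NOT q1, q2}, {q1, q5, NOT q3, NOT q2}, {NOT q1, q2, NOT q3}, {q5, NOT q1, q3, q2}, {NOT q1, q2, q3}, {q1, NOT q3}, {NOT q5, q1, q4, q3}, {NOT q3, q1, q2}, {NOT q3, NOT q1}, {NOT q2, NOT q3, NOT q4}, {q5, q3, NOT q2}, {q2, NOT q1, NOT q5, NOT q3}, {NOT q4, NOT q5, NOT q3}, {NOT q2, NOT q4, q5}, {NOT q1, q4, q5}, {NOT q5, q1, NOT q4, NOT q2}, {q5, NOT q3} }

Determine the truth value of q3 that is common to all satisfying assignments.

Suppose q3 = true.
From the singleton clause (q1), q1 = true.
But (NOT q1) is also a unit clause — contradiction.
So every satisfying assignment has q3 = False.

False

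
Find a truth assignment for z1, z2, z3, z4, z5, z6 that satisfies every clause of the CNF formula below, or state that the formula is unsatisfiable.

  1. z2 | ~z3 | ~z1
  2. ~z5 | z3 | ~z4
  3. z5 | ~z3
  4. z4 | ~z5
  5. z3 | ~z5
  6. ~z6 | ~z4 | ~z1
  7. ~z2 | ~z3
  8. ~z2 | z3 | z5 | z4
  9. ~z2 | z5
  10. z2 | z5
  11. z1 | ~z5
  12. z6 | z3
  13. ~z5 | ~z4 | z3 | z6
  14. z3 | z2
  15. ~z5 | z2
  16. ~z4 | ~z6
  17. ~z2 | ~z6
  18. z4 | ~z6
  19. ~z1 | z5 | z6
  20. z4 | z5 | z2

UNSATISFIABLE

Case z5 = 1:
Unit clause (z4) forces z4 = 1.
Unit clause (z3) forces z3 = 1.
Unit clause (~z2) forces z2 = 0.
That conflicts with the unit clause (z2).
That branch fails; take z5 = 0 instead.
Unit clause (~z3) forces z3 = 0.
Unit clause (~z2) forces z2 = 0.
That conflicts with the unit clause (z2).
Both values of z5 lead to a conflict.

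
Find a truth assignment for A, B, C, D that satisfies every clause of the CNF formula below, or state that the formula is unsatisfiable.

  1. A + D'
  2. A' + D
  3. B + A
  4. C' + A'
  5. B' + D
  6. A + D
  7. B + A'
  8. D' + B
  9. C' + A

A: 1; B: 1; C: 0; D: 1

Try A = 1.
The clause (D) is unit, so D = 1.
The clause (C') is unit, so C = 0.
The clause (B) is unit, so B = 1.
All clauses are satisfied.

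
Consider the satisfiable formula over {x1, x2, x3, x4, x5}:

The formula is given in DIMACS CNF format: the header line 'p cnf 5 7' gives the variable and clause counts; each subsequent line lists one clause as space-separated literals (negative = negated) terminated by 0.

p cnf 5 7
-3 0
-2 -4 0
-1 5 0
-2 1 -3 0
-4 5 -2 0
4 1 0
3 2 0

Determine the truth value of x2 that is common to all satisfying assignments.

True

Suppose x2 = False.
Unit clause (¬x3) forces x3 = False.
But (x3) is also a unit clause — contradiction.
So every satisfying assignment has x2 = True.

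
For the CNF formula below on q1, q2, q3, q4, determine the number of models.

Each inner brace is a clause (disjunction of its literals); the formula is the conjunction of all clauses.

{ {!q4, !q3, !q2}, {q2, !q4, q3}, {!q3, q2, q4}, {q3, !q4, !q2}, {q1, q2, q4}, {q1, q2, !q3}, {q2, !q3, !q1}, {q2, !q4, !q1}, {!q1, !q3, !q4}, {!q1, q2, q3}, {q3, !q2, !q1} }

There are 2^4 = 16 truth assignments over (q1, q2, q3, q4).
Split on q3. With q3 = true, the clauses containing q3 are satisfied and !q3 drops from the rest; 2 of the 2^3 = 8 assignments to the other variables satisfy what remains.
With q3 = false, by the same count on the reduced clause set, 1 assignment works.
(One model: q1=F, q2=T, q3=F, q4=F.)
Total: 2 + 1 = 3.

3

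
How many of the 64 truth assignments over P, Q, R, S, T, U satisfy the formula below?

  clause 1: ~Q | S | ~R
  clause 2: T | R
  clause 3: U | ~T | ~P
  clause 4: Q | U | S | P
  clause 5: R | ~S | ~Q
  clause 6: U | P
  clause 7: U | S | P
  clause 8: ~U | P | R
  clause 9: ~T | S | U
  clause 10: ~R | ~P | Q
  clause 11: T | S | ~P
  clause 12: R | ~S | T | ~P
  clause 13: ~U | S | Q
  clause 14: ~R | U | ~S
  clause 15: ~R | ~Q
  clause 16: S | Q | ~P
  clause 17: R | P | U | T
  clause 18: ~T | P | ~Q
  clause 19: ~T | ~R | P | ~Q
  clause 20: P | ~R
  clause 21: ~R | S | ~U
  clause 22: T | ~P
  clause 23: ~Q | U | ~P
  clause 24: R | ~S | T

There are 2^6 = 64 truth assignments over (P, Q, R, S, T, U).
Split on P. With P = 1, the clauses containing P are satisfied and ~P drops from the rest; 2 of the 2^5 = 32 assignments to the other variables satisfy what remains.
With P = 0, by the same count on the reduced clause set, 0 assignments work.
Total: 2 + 0 = 2.

2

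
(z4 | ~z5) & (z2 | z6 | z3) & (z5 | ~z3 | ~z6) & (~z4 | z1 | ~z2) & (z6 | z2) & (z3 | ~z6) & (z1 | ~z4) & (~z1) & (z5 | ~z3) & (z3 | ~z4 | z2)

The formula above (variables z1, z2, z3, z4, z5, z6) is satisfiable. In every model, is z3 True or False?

False

Suppose z3 = 1.
(~z1) alone gives z1 = 0.
(~z4) alone gives z4 = 0.
(~z5) alone gives z5 = 0.
Now (z5) is unsatisfied and unit — conflict.
So every satisfying assignment has z3 = False.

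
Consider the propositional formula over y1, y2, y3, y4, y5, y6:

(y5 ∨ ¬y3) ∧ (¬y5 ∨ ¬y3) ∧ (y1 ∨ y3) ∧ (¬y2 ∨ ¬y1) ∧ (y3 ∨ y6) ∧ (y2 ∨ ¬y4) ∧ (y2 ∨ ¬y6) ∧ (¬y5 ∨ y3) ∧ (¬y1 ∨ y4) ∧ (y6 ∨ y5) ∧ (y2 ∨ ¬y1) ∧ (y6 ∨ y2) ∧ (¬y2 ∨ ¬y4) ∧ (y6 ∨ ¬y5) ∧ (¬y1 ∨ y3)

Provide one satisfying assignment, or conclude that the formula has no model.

UNSATISFIABLE

Try y5 = True.
The clause (¬y3) is unit, so y3 = False.
But (y3) is also a unit clause — contradiction.
So y5 must be the other value — set y5 = False.
The clause (¬y3) is unit, so y3 = False.
The clause (y1) is unit, so y1 = True.
But (¬y1) is also a unit clause — contradiction.
Neither y5 = True nor y5 = False works.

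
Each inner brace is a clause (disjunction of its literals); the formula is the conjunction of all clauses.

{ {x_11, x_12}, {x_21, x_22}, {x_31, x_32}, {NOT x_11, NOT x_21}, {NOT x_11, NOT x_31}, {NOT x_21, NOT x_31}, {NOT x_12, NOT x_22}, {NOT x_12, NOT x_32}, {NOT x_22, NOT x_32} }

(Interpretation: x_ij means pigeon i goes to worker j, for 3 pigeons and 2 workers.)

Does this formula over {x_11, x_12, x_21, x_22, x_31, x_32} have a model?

Suppose x_11 = true.
Unit clause (NOT x_21) forces x_21 = false.
Unit clause (x_22) forces x_22 = true.
Unit clause (NOT x_31) forces x_31 = false.
Unit clause (x_32) forces x_32 = true.
Now (NOT x_32) is unsatisfied and unit — conflict.
So x_11 must be the other value — set x_11 = false.
Unit clause (x_12) forces x_12 = true.
Unit clause (NOT x_22) forces x_22 = false.
Unit clause (x_21) forces x_21 = true.
Unit clause (NOT x_31) forces x_31 = false.
Unit clause (x_32) forces x_32 = true.
Now (NOT x_32) is unsatisfied and unit — conflict.
Both values of x_11 lead to a conflict.
No assignment satisfies every clause.

No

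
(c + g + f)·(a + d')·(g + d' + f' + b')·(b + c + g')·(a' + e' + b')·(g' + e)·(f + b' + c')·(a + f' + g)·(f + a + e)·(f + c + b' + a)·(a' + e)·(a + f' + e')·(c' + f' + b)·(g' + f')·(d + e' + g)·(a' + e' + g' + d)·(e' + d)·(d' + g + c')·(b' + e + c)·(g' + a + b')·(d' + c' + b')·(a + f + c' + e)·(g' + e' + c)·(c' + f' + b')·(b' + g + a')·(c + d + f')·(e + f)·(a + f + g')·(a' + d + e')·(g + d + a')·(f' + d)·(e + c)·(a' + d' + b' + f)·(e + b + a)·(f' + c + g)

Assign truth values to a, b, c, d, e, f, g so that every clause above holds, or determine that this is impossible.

Suppose a = 1.
From the singleton clause (e), e = 1.
From the singleton clause (b'), b = 0.
From the singleton clause (d), d = 1.
Suppose c = 1.
From the singleton clause (f'), f = 0.
From the singleton clause (g), g = 1.
This assignment satisfies each clause.

a=1; b=0; c=1; d=1; e=1; f=0; g=1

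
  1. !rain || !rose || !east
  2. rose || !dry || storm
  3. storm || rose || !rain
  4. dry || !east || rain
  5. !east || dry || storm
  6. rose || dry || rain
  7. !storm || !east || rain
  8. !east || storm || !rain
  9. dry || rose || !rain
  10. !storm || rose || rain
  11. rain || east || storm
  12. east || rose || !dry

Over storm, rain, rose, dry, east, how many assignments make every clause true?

8

There are 2^5 = 32 truth assignments over (storm, rain, rose, dry, east).
Split on east. With east = true, the clauses containing east are satisfied and !east drops from the rest; 2 of the 2^4 = 16 assignments to the other variables satisfy what remains.
With east = false, by the same count on the reduced clause set, 6 assignments work.
(One model: storm=F, rain=F, rose=T, dry=T, east=T.)
Total: 2 + 6 = 8.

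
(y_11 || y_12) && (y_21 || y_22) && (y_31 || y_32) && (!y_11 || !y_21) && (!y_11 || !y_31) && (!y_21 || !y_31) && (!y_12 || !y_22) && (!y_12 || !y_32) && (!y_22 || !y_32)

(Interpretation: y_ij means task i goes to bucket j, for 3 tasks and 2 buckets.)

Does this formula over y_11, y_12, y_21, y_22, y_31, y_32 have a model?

No, unsatisfiable

Try y_11 = true.
The clause (!y_21) is unit, so y_21 = false.
The clause (y_22) is unit, so y_22 = true.
The clause (!y_31) is unit, so y_31 = false.
The clause (y_32) is unit, so y_32 = true.
But (!y_32) is also a unit clause — contradiction.
So y_11 must be the other value — set y_11 = false.
The clause (y_12) is unit, so y_12 = true.
The clause (!y_22) is unit, so y_22 = false.
The clause (y_21) is unit, so y_21 = true.
The clause (!y_31) is unit, so y_31 = false.
The clause (y_32) is unit, so y_32 = true.
But (!y_32) is also a unit clause — contradiction.
Either choice for y_11 ends in contradiction.
No assignment satisfies every clause.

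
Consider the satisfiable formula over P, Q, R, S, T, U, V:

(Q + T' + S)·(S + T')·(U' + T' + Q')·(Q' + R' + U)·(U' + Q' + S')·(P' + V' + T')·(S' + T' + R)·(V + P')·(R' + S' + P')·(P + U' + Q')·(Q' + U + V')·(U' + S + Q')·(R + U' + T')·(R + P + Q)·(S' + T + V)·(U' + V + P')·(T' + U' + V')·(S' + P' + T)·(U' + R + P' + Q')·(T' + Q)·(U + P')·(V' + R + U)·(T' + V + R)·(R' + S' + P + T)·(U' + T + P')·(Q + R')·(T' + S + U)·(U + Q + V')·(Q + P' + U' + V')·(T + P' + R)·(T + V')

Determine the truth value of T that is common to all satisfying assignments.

Suppose T = 1.
(S) alone gives S = 1.
(R) alone gives R = 1.
(P') alone gives P = 0.
(Q) alone gives Q = 1.
(U') alone gives U = 0.
Now (U) is unsatisfied and unit — conflict.
So every satisfying assignment has T = False.

False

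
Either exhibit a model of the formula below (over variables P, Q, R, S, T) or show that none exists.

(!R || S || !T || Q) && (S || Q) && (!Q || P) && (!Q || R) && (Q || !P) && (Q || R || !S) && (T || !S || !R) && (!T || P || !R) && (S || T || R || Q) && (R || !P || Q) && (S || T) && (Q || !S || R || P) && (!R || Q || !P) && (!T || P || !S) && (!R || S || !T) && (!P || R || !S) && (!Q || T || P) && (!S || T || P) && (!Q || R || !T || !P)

P ↦ true,  Q ↦ true,  R ↦ true,  S ↦ true,  T ↦ true

Branch on S: set S = true.
Branch on Q: set Q = true.
Unit clause (P) forces P = true.
Unit clause (R) forces R = true.
Unit clause (T) forces T = true.
All clauses are satisfied.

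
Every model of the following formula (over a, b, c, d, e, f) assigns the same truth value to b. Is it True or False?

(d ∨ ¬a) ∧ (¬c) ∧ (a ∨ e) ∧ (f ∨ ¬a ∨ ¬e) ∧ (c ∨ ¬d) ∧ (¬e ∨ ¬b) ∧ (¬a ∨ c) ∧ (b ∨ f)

False

Suppose b = True.
The clause (¬c) is unit, so c = False.
The clause (¬d) is unit, so d = False.
The clause (¬a) is unit, so a = False.
The clause (e) is unit, so e = True.
But (¬e) is also a unit clause — contradiction.
So every satisfying assignment has b = False.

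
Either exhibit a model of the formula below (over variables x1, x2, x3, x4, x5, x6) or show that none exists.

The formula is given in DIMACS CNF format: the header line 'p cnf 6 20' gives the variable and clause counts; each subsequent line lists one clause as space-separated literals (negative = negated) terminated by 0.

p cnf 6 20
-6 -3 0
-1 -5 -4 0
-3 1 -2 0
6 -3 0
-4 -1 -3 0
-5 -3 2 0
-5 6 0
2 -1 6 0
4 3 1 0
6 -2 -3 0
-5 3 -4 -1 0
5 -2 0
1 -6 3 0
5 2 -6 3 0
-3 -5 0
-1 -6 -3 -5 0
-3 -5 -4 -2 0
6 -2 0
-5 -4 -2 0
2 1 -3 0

x1 ↦ True; x2 ↦ True; x3 ↦ False; x4 ↦ False; x5 ↦ True; x6 ↦ True

Suppose x6 = True.
From the singleton clause (¬x3), x3 = False.
From the singleton clause (x1), x1 = True.
Suppose x5 = True.
From the singleton clause (¬x4), x4 = False.
Every clause is now satisfied; x2 is unconstrained.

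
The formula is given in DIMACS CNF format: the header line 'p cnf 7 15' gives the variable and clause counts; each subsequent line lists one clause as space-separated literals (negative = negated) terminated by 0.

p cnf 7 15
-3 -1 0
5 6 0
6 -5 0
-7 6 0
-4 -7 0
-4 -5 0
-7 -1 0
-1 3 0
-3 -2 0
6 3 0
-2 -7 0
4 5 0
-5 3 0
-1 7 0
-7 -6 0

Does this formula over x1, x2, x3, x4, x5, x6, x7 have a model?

Try x3 = True.
(¬x1) alone gives x1 = False.
(¬x2) alone gives x2 = False.
Try x5 = False.
(x6) alone gives x6 = True.
(x4) alone gives x4 = True.
(¬x7) alone gives x7 = False.
Every clause now holds.
A satisfying assignment: x1: False,  x2: False,  x3: True,  x4: True,  x5: False,  x6: True,  x7: False.

Yes, satisfiable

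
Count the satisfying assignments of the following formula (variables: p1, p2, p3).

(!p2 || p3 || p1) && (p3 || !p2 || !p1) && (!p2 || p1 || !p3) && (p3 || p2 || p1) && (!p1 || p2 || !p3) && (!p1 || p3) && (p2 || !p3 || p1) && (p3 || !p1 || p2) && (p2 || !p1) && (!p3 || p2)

1

There are 2^3 = 8 truth assignments over (p1, p2, p3).
Check each against the 10 clauses (columns in the order p1, p2, p3):
  F F F  ✗ fails (p3 || p2 || p1)
  F F T  ✗ fails (p2 || !p3 || p1)
  F T F  ✗ fails (!p2 || p3 || p1)
  F T T  ✗ fails (!p2 || p1 || !p3)
  T F F  ✗ fails (!p1 || p3)
  T F T  ✗ fails (!p1 || p2 || !p3)
  T T F  ✗ fails (p3 || !p2 || !p1)
  T T T  ✓ satisfies all
1 of the 8 rows is a model.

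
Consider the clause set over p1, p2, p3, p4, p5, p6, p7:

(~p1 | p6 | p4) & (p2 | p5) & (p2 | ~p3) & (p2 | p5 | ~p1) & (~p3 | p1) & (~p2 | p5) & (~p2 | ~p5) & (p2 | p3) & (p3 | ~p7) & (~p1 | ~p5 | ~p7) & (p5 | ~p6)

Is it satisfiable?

No, unsatisfiable

Suppose p2 = 1.
From the singleton clause (p5), p5 = 1.
That conflicts with the unit clause (~p5).
Backtrack on p2: now try p2 = 0.
From the singleton clause (p5), p5 = 1.
From the singleton clause (~p3), p3 = 0.
That conflicts with the unit clause (p3).
Neither p2 = 1 nor p2 = 0 works.
No assignment satisfies every clause.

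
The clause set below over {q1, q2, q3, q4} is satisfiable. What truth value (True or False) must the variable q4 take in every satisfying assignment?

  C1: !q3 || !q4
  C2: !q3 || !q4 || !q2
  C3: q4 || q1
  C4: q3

False

Suppose q4 = true.
(!q3) alone gives q3 = false.
That conflicts with the unit clause (q3).
So every satisfying assignment has q4 = False.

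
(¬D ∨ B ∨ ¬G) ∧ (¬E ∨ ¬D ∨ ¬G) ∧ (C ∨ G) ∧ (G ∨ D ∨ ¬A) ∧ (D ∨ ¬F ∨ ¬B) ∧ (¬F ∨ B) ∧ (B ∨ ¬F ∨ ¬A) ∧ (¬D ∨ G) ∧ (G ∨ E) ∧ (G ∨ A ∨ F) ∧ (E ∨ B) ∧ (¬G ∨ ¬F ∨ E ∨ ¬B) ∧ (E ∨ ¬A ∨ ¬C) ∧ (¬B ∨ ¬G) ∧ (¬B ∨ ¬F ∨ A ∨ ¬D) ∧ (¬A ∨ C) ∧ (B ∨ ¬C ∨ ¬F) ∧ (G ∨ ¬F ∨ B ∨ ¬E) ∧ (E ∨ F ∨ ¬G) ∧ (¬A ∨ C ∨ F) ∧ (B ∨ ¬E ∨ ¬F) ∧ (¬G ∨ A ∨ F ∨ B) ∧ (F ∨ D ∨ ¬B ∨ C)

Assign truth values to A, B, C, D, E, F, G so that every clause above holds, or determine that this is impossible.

Case C = True:
Case F = False:
Case D = False:
Case G = True:
The clause (¬B) is unit, so B = False.
The clause (E) is unit, so E = True.
The clause (A) is unit, so A = True.
All clauses are satisfied.

A ↦ True; B ↦ False; C ↦ True; D ↦ False; E ↦ True; F ↦ False; G ↦ True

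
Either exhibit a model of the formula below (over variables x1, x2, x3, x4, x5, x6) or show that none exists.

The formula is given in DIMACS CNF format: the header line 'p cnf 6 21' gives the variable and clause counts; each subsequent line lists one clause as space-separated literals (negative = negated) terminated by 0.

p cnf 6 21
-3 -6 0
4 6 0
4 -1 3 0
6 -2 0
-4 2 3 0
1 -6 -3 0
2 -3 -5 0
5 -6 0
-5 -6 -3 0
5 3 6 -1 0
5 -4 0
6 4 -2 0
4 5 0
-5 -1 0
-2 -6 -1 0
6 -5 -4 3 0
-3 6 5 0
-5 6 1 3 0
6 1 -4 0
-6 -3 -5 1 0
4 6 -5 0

x1 ↦ False; x2 ↦ False; x3 ↦ False; x4 ↦ False; x5 ↦ True; x6 ↦ True

Case x3 = False:
Case x4 = False:
From the singleton clause (x6), x6 = True.
From the singleton clause (¬x1), x1 = False.
From the singleton clause (x5), x5 = True.
No clause remains; x2 is free.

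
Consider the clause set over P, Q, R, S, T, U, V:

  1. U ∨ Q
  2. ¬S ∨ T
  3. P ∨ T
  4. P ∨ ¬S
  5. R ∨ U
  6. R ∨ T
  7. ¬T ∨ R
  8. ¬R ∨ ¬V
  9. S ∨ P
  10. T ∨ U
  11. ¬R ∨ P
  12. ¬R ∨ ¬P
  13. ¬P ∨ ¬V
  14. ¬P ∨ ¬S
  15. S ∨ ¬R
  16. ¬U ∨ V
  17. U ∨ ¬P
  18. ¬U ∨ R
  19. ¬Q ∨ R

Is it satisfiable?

Case U = True:
(V) alone gives V = True.
(¬R) alone gives R = False.
But (R) is also a unit clause — contradiction.
So U must be the other value — set U = False.
(Q) alone gives Q = True.
(R) alone gives R = True.
(¬V) alone gives V = False.
(T) alone gives T = True.
(P) alone gives P = True.
But (¬P) is also a unit clause — contradiction.
Both values of U lead to a conflict.
No assignment satisfies every clause.

No, unsatisfiable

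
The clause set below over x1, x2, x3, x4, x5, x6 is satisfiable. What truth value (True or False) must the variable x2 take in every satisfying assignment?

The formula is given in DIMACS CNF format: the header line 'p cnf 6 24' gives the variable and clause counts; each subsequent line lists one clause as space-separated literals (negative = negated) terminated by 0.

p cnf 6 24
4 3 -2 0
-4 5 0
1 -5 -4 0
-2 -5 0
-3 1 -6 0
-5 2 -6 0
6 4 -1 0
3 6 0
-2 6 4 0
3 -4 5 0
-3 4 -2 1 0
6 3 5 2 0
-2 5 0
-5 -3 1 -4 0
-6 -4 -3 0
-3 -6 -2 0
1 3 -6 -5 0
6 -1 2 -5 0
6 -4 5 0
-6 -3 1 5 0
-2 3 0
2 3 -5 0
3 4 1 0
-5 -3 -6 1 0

False

Suppose x2 = True.
(¬x5) alone gives x5 = False.
Now (x5) is unsatisfied and unit — conflict.
So every satisfying assignment has x2 = False.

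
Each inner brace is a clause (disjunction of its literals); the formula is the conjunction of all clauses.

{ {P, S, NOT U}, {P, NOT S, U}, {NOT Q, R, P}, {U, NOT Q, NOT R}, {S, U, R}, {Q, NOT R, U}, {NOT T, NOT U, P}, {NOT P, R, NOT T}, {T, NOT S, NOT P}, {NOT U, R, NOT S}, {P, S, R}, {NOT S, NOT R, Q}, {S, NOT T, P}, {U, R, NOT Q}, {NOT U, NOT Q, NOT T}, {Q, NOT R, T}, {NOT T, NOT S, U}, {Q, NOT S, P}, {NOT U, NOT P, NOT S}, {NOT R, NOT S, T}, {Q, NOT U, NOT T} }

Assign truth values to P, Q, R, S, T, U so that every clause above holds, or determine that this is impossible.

Case P = true:
Case R = true:
Case U = true:
Unit clause (NOT S) forces S = false.
Case Q = true:
Unit clause (NOT T) forces T = false.
This assignment satisfies each clause.

P: true; Q: true; R: true; S: false; T: false; U: true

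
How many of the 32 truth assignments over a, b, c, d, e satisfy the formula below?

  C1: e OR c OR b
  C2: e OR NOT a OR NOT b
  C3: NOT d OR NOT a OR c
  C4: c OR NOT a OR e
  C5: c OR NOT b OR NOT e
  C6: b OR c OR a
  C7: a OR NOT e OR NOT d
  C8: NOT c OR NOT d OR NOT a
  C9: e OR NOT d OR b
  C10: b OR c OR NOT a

10

There are 2^5 = 32 truth assignments over (a, b, c, d, e).
Split on c. With c = true, the clauses containing c are satisfied and NOT c drops from the rest; 8 of the 2^4 = 16 assignments to the other variables satisfy what remains.
With c = false, by the same count on the reduced clause set, 2 assignments work.
Total: 8 + 2 = 10.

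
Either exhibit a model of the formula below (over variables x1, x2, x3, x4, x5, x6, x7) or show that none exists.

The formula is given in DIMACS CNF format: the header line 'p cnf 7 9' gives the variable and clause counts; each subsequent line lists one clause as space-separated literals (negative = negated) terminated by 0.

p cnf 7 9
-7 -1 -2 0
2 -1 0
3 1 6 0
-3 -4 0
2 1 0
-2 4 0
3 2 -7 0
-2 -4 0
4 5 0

UNSATISFIABLE

Branch on x2: set x2 = True.
The clause (x4) is unit, so x4 = True.
Now (¬x4) is unsatisfied and unit — conflict.
Backtrack on x2: now try x2 = False.
The clause (¬x1) is unit, so x1 = False.
Now (x1) is unsatisfied and unit — conflict.
Neither x2 = True nor x2 = False works.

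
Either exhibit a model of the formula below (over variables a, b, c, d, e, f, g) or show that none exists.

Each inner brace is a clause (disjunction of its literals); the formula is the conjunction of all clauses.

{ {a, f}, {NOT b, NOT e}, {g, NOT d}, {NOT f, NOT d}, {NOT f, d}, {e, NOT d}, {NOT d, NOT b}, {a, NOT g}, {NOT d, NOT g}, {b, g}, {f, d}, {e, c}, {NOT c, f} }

UNSATISFIABLE

Branch on a: set a = true.
Branch on b: set b = false.
The clause (g) is unit, so g = true.
The clause (NOT d) is unit, so d = false.
The clause (NOT f) is unit, so f = false.
That conflicts with the unit clause (f).
So b must be the other value — set b = true.
The clause (NOT e) is unit, so e = false.
The clause (NOT d) is unit, so d = false.
The clause (NOT f) is unit, so f = false.
That conflicts with the unit clause (f).
Neither b = true nor b = false works.
So a must be the other value — set a = false.
The clause (f) is unit, so f = true.
The clause (NOT d) is unit, so d = false.
That conflicts with the unit clause (d).
Neither a = true nor a = false works.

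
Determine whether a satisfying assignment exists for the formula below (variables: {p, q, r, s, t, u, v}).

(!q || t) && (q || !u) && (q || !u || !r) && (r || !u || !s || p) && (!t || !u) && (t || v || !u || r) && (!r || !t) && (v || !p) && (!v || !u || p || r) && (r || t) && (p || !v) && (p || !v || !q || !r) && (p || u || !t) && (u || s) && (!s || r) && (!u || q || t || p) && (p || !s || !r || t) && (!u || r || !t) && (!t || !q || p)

Yes

Case q = false:
From the singleton clause (!u), u = false.
From the singleton clause (s), s = true.
From the singleton clause (r), r = true.
From the singleton clause (!t), t = false.
From the singleton clause (p), p = true.
From the singleton clause (v), v = true.
This assignment satisfies each clause.
A satisfying assignment: p=true, q=false, r=true, s=true, t=false, u=false, v=true.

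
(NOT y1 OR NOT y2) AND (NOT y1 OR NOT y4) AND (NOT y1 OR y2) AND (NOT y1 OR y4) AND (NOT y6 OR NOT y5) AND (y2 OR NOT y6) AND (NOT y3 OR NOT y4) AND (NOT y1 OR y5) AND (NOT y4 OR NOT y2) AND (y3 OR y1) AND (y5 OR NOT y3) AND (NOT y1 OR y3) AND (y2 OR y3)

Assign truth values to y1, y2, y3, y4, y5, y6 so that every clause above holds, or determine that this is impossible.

Case y1 = false:
(y3) alone gives y3 = true.
(NOT y4) alone gives y4 = false.
(y5) alone gives y5 = true.
(NOT y6) alone gives y6 = false.
Every clause is now satisfied; y2 is unconstrained.

y1=false; y2=true; y3=true; y4=false; y5=true; y6=false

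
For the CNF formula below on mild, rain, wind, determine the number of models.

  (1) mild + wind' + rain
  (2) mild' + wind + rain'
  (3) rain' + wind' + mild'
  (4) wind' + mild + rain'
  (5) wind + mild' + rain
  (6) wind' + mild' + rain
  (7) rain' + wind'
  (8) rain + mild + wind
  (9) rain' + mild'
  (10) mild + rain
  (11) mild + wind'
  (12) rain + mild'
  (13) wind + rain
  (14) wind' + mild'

There are 2^3 = 8 truth assignments over (mild, rain, wind).
Check each against the 14 clauses (columns in the order mild, rain, wind):
  F F F  ✗ fails (rain + mild + wind)
  F F T  ✗ fails (mild + wind' + rain)
  F T F  ✓ satisfies all
  F T T  ✗ fails (wind' + mild + rain')
  T F F  ✗ fails (wind + mild' + rain)
  T F T  ✗ fails (wind' + mild' + rain)
  T T F  ✗ fails (mild' + wind + rain')
  T T T  ✗ fails (rain' + wind' + mild')
1 of the 8 rows is a model.

1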